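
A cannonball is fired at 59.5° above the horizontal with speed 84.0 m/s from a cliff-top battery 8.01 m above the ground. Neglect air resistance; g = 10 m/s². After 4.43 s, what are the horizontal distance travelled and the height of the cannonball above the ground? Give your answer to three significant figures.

x = 189 m, y = 231 m

v_x = 84.0 cos 59.5° = 42.63 m/s; v_y0 = 84.0 sin 59.5° = 72.38 m/s.
x = v_x t = 42.63 × 4.43 = 189 m.
y = 8.01 + v_y0 t − ½ g t² = 231 m.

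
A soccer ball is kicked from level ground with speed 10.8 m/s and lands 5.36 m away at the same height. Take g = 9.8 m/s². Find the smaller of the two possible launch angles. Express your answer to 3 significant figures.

Level-ground range: R = v₀² sin(2θ)/g ⇒ sin 2θ = R g / v₀² = 5.36×9.8/10.8² = 0.4503.
2θ = arcsin(0.4503) = 26.76° or 180° − 26.76° = 153.24°.
So θ = 13.4° or θ = 76.6°.

13.4°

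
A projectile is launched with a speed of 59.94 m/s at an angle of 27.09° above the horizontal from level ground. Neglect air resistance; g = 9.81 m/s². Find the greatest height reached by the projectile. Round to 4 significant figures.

Vertical component of launch velocity: v_y = 59.94 sin 27.09° = 27.296 m/s.
At the highest point the vertical velocity is zero, so v_y² = 2 g h_max.
h_max = (27.296)² / (2 × 9.81) = 745.07 / 19.62 = 37.98 m.

37.98 m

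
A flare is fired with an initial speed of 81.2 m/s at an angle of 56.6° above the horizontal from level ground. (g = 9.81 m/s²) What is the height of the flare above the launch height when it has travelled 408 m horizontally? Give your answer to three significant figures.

210 m

v_x = 81.2 cos 56.6° = 44.70 m/s, v_y0 = 81.2 sin 56.6° = 67.79 m/s.
Time to reach x = 408 m: t = x / v_x = 408 / 44.70 = 9.128 s.
y = v_y0 t − ½ g t² = 67.79×9.128 − 4.905×9.128² = 210 m.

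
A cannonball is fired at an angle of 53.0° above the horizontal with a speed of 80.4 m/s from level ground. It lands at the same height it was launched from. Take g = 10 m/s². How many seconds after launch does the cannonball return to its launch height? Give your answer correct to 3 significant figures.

12.8 s

Vertical component: v_y = 80.4 sin 53.0° = 64.21 m/s.
For a projectile landing at launch height, time of flight is t = 2 v_y / g = 2 × 64.21 / 10 = 12.8 s.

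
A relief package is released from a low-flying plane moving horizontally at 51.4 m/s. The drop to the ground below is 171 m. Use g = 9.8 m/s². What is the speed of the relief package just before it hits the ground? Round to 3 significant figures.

Fall time: t = √(2 × 171 / 9.8) = 5.907 s.
At impact: v_x = 51.4 m/s (unchanged), v_y = g t = 9.8 × 5.907 = 57.89 m/s.
Speed = √(v_x² + v_y²) = √(2642 + 3351) = 77.4 m/s.

77.4 m/s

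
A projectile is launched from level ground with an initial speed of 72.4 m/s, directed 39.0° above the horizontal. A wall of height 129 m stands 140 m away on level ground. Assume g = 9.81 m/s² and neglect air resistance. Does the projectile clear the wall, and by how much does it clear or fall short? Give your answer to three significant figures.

v_x = 72.4 cos 39.0° = 56.27 m/s; v_y0 = 72.4 sin 39.0° = 45.56 m/s.
Time to reach the wall: t = 140 / 56.27 = 2.488 s.
Height at that point: y = 45.56×2.488 − 4.905×2.488² = 82.99 m.
That is 129 − 82.99 = 46.0 m below the top of the wall, so the projectile does not clear it.

No — it falls 46.0 m short of clearing the wall.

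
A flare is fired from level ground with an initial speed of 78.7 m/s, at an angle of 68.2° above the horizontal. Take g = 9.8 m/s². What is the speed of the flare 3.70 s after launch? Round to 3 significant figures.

v_x = 78.7 cos 68.2° = 29.23 m/s (constant).
v_y(t) = 78.7 sin 68.2° − g t = 73.07 − 9.8 × 3.70 = 36.81 m/s.
Speed = √(v_x² + v_y²) = √(854.4 + 1355) = 47.0 m/s.

47.0 m/s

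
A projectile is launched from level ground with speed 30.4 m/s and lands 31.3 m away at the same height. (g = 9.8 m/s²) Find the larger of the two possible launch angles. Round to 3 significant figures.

Level-ground range: R = v₀² sin(2θ)/g ⇒ sin 2θ = R g / v₀² = 31.3×9.8/30.4² = 0.3319.
2θ = arcsin(0.3319) = 19.38° or 180° − 19.38° = 160.62°.
So θ = 9.69° or θ = 80.3°.

80.3°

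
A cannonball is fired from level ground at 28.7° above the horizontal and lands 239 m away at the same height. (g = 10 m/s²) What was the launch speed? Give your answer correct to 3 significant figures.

53.3 m/s

On level ground, R = v₀² sin(2θ) / g, so v₀ = √(R g / sin 2θ).
sin(2 × 28.7°) = 0.8425.
v₀ = √(239 × 10 / 0.8425) = √2837 = 53.3 m/s.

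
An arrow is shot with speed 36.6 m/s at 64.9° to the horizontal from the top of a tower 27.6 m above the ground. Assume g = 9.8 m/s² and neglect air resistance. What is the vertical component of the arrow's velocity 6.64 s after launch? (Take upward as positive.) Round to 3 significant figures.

-31.9 m/s

Initial vertical component: v_y0 = 36.6 sin 64.9° = 33.14 m/s.
v_y(t) = v_y0 − g t = 33.14 − 9.8 × 6.64 = -31.9 m/s.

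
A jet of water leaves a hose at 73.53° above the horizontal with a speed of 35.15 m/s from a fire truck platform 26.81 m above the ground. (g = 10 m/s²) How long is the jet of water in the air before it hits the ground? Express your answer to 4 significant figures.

7.460 s

Vertical component: v_y = 35.15 sin 73.53° = 33.708 m/s.
Taking up as positive with launch at y = 26.81 m, landing at y = 0: 0 = 26.81 + 33.708 t − ½(10) t².
Solving 5.000 t² − 33.708 t − 26.81 = 0 gives t = [33.708 + √(33.708² + 4·5.000·26.81)] / 10.00 = 7.460 s.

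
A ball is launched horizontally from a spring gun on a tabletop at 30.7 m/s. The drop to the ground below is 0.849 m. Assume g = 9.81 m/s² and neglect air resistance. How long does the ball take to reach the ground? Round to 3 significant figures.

The horizontal speed doesn't affect the fall. With v_y0 = 0, h = ½ g t².
t = √(2 × 0.849 / 9.81) = √0.1731 = 0.416 s.

0.416 s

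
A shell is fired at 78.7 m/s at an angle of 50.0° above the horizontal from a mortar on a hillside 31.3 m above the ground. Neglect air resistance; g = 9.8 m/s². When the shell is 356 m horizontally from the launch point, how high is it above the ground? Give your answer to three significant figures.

213 m

v_x = 78.7 cos 50.0° = 50.59 m/s, v_y0 = 78.7 sin 50.0° = 60.29 m/s.
Time to reach x = 356 m: t = x / v_x = 356 / 50.59 = 7.037 s.
y = 31.3 + v_y0 t − ½ g t² = 31.3 + 60.29×7.037 − 4.900×7.037² = 213 m.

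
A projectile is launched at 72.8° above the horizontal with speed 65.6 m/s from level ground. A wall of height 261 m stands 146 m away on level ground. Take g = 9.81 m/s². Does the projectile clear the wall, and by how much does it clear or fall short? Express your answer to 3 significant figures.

v_x = 65.6 cos 72.8° = 19.40 m/s; v_y0 = 65.6 sin 72.8° = 62.67 m/s.
Time to reach the wall: t = 146 / 19.40 = 7.526 s.
Height at that point: y = 62.67×7.526 − 4.905×7.526² = 193.8 m.
That is 261 − 193.8 = 67.2 m below the top of the wall, so the projectile does not clear it.

No — it falls 67.2 m short of clearing the wall.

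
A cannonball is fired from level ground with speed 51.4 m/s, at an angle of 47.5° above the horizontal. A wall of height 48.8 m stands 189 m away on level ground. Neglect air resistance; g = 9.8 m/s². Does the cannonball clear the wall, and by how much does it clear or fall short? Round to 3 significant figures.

Yes — it clears the wall by 12.3 m.

v_x = 51.4 cos 47.5° = 34.73 m/s; v_y0 = 51.4 sin 47.5° = 37.90 m/s.
Time to reach the wall: t = 189 / 34.73 = 5.442 s.
Height at that point: y = 37.90×5.442 − 4.900×5.442² = 61.14 m.
That is 61.14 − 48.8 = 12.3 m above the top of the wall, so the cannonball clears it.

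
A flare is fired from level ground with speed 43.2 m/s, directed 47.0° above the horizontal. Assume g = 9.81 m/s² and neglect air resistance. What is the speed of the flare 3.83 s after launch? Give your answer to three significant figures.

v_x = 43.2 cos 47.0° = 29.46 m/s (constant).
v_y(t) = 43.2 sin 47.0° − g t = 31.59 − 9.81 × 3.83 = -5.982 m/s.
Speed = √(v_x² + v_y²) = √(867.9 + 35.78) = 30.1 m/s.

30.1 m/s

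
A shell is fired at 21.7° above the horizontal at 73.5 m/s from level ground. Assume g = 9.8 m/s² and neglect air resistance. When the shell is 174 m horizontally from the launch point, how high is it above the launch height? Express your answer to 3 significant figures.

37.4 m

v_x = 73.5 cos 21.7° = 68.29 m/s, v_y0 = 73.5 sin 21.7° = 27.18 m/s.
Time to reach x = 174 m: t = x / v_x = 174 / 68.29 = 2.548 s.
y = v_y0 t − ½ g t² = 27.18×2.548 − 4.900×2.548² = 37.4 m.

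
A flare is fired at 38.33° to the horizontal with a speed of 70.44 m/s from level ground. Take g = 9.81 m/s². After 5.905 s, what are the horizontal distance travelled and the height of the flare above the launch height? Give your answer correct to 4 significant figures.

x = 326.3 m, y = 86.93 m

v_x = 70.44 cos 38.33° = 55.257 m/s; v_y0 = 70.44 sin 38.33° = 43.686 m/s.
x = v_x t = 55.257 × 5.905 = 326.3 m.
y = v_y0 t − ½ g t² = 43.686×5.905 − 4.905×5.905² = 86.93 m.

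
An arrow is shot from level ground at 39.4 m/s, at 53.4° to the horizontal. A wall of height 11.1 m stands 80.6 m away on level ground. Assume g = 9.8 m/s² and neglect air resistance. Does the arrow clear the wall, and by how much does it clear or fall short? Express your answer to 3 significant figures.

Yes — it clears the wall by 39.7 m.

v_x = 39.4 cos 53.4° = 23.49 m/s; v_y0 = 39.4 sin 53.4° = 31.63 m/s.
Time to reach the wall: t = 80.6 / 23.49 = 3.431 s.
Height at that point: y = 31.63×3.431 − 4.900×3.431² = 50.84 m.
That is 50.84 − 11.1 = 39.7 m above the top of the wall, so the arrow clears it.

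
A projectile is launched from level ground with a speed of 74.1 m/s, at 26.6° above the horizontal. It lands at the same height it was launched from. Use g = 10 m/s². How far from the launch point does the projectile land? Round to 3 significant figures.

For level ground, R = v₀² sin(2θ) / g.
sin(2 × 26.6°) = sin 53.20° = 0.8007.
R = (74.1)² × 0.8007 / 10 = 440 m.

440 m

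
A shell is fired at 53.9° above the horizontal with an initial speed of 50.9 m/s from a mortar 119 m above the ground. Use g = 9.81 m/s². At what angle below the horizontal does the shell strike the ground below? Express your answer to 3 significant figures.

64.7°

v_x = 50.9 cos 53.9° = 29.99 m/s.
At impact |v_y| = √(v_y0² + 2 g h) = √(41.13² + 2×9.81×119) = 63.45 m/s.
Angle below horizontal = arctan(|v_y| / v_x) = arctan(63.45 / 29.99) = 64.7°.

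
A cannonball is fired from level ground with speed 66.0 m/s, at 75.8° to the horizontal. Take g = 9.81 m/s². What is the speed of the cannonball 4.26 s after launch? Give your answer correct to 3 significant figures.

v_x = 66.0 cos 75.8° = 16.19 m/s (constant).
v_y(t) = 66.0 sin 75.8° − g t = 63.98 − 9.81 × 4.26 = 22.19 m/s.
Speed = √(v_x² + v_y²) = √(262.1 + 492.4) = 27.5 m/s.

27.5 m/s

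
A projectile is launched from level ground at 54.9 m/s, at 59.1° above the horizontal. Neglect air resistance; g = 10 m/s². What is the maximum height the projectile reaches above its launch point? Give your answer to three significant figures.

Vertical component of launch velocity: v_y = 54.9 sin 59.1° = 47.11 m/s.
At the highest point the vertical velocity is zero, so v_y² = 2 g h_max.
h_max = (47.11)² / (2 × 10) = 2219 / 20.00 = 111 m.

111 m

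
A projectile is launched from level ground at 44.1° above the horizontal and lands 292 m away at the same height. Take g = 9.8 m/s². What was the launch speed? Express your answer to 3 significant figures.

53.5 m/s

On level ground, R = v₀² sin(2θ) / g, so v₀ = √(R g / sin 2θ).
sin(2 × 44.1°) = 0.9995.
v₀ = √(292 × 9.8 / 0.9995) = √2863 = 53.5 m/s.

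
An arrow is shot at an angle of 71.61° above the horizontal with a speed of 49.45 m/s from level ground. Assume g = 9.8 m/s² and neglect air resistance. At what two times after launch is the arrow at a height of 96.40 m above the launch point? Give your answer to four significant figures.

v_y0 = 49.45 sin 71.61° = 46.925 m/s.
Set y = v_y0 t − ½ g t² = 96.40: 4.900 t² − 46.925 t + 96.40 = 0.
t = [46.925 ± √(2202.0 − 1889.4)] / 9.8 = (46.925 ± 17.680) / 9.8, giving t = 2.984 s or t = 6.592 s.
So the arrow is at 96.40 m at t = 2.984 s (rising) and t = 6.592 s (falling).

2.984 s and 6.592 s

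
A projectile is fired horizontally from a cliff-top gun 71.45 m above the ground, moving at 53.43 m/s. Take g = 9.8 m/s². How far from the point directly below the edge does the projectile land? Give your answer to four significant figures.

Initial vertical velocity is zero, so the fall time comes from h = ½ g t²: t = √(2 × 71.45 / 9.8) = 3.8186 s.
Horizontal motion is uniform at 53.43 m/s, so x = 53.43 × 3.8186 = 204.0 m.

204.0 m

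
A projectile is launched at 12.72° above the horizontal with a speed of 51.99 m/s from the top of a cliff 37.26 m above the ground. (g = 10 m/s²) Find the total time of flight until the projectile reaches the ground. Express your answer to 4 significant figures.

4.105 s

Vertical component: v_y = 51.99 sin 12.72° = 11.448 m/s.
Taking up as positive with launch at y = 37.26 m, landing at y = 0: 0 = 37.26 + 11.448 t − ½(10) t².
Solving 5.000 t² − 11.448 t − 37.26 = 0 gives t = [11.448 + √(11.448² + 4·5.000·37.26)] / 10.00 = 4.105 s.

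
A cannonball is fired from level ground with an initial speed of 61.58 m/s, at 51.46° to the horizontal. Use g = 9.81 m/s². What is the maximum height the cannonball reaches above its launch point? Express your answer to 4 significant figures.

118.2 m

Vertical component of launch velocity: v_y = 61.58 sin 51.46° = 48.166 m/s.
At the highest point the vertical velocity is zero, so v_y² = 2 g h_max.
h_max = (48.166)² / (2 × 9.81) = 2320.0 / 19.62 = 118.2 m.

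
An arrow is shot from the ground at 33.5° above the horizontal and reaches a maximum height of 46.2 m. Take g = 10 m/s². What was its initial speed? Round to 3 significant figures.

55.1 m/s

At maximum height v_y = 0, so (v₀ sin θ)² = 2 g H.
v₀ sin 33.5° = √(2 × 10 × 46.2) = 30.40 m/s.
v₀ = 30.40 / sin 33.5° = 30.40 / 0.5519 = 55.1 m/s.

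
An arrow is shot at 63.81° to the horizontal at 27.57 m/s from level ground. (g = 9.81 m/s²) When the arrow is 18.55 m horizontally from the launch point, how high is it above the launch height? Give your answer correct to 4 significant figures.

26.32 m

v_x = 27.57 cos 63.81° = 12.168 m/s, v_y0 = 27.57 sin 63.81° = 24.740 m/s.
Time to reach x = 18.55 m: t = x / v_x = 18.55 / 12.168 = 1.5245 s.
y = v_y0 t − ½ g t² = 24.740×1.5245 − 4.905×1.5245² = 26.32 m.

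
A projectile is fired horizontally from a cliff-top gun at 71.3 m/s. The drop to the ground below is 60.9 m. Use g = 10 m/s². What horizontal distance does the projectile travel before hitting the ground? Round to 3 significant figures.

249 m

Initial vertical velocity is zero, so the fall time comes from h = ½ g t²: t = √(2 × 60.9 / 10) = 3.490 s.
Horizontal motion is uniform at 71.3 m/s, so x = 71.3 × 3.490 = 249 m.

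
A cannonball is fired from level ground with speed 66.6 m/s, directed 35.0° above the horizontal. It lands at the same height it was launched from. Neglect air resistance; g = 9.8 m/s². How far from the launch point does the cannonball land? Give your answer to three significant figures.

425 m

Components: v_x = 66.6 cos 35.0° = 54.56 m/s, v_y = 66.6 sin 35.0° = 38.20 m/s.
Time of flight (same landing height): t = 2 v_y / g = 2 × 38.20 / 9.8 = 7.796 s.
Range: R = v_x · t = 54.56 × 7.796 = 425 m.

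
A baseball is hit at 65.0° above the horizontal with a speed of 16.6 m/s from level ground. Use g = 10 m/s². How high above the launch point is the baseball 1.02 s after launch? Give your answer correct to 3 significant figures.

10.1 m

v_y0 = 16.6 sin 65.0° = 15.04 m/s.
y(t) = v_y0 t − ½ g t² = 15.04×1.02 − 5.000×1.02² = 10.1 m.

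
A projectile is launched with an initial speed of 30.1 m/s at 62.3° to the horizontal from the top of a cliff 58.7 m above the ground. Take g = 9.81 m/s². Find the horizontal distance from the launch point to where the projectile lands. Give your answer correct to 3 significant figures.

Components: v_x = 30.1 cos 62.3° = 13.99 m/s, v_y = 30.1 sin 62.3° = 26.65 m/s.
Vertical: 0 = 58.7 + 26.65 t − ½(9.81) t² ⇒ 4.905 t² − 26.65 t − 58.7 = 0.
t = [26.65 + √(710.2 + 1152)] / 9.810 = 7.116 s.
Horizontal: R = v_x · t = 13.99 × 7.116 = 99.6 m.

99.6 m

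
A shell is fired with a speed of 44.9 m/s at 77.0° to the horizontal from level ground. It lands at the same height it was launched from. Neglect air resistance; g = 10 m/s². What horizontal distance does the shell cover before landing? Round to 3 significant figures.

For level ground, R = v₀² sin(2θ) / g.
sin(2 × 77.0°) = sin 154.0° = 0.4384.
R = (44.9)² × 0.4384 / 10 = 88.4 m.

88.4 m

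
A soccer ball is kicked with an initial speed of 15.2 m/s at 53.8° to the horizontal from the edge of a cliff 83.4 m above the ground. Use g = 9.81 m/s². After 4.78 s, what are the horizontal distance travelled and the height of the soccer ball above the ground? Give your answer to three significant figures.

x = 42.9 m, y = 30.0 m

v_x = 15.2 cos 53.8° = 8.977 m/s; v_y0 = 15.2 sin 53.8° = 12.27 m/s.
x = v_x t = 8.977 × 4.78 = 42.9 m.
y = 83.4 + v_y0 t − ½ g t² = 30.0 m.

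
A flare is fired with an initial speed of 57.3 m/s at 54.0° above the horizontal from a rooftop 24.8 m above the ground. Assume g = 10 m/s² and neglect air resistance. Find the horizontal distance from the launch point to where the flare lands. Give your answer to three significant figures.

329 m

Components: v_x = 57.3 cos 54.0° = 33.68 m/s, v_y = 57.3 sin 54.0° = 46.36 m/s.
Vertical: 0 = 24.8 + 46.36 t − ½(10) t² ⇒ 5.000 t² − 46.36 t − 24.8 = 0.
t = [46.36 + √(2149 + 496.0)] / 10.00 = 9.779 s.
Horizontal: R = v_x · t = 33.68 × 9.779 = 329 m.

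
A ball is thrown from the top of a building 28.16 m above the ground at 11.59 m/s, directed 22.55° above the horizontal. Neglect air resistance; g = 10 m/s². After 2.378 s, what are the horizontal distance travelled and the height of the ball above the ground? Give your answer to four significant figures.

x = 25.45 m, y = 10.45 m

v_x = 11.59 cos 22.55° = 10.704 m/s; v_y0 = 11.59 sin 22.55° = 4.4446 m/s.
x = v_x t = 10.704 × 2.378 = 25.45 m.
y = 28.16 + v_y0 t − ½ g t² = 10.45 m.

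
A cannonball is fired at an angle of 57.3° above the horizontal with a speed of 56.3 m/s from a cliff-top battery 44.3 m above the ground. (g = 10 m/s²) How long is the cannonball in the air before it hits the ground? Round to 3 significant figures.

Vertical component: v_y = 56.3 sin 57.3° = 47.38 m/s.
Taking up as positive with launch at y = 44.3 m, landing at y = 0: 0 = 44.3 + 47.38 t − ½(10) t².
Solving 5.000 t² − 47.38 t − 44.3 = 0 gives t = [47.38 + √(47.38² + 4·5.000·44.3)] / 10.00 = 10.3 s.

10.3 s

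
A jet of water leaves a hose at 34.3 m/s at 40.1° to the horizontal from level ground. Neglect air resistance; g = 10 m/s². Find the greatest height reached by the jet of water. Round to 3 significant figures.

Vertical component of launch velocity: v_y = 34.3 sin 40.1° = 22.09 m/s.
At the highest point the vertical velocity is zero, so v_y² = 2 g h_max.
h_max = (22.09)² / (2 × 10) = 488.0 / 20.00 = 24.4 m.

24.4 m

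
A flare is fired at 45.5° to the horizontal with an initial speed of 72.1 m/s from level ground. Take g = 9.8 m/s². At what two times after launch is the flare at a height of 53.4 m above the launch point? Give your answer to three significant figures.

v_y0 = 72.1 sin 45.5° = 51.43 m/s.
Set y = v_y0 t − ½ g t² = 53.4: 4.900 t² − 51.43 t + 53.4 = 0.
t = [51.43 ± √(2645 − 1047)] / 9.8 = (51.43 ± 39.97) / 9.8, giving t = 1.17 s or t = 9.33 s.
So the flare is at 53.4 m at t = 1.17 s (rising) and t = 9.33 s (falling).

1.17 s and 9.33 s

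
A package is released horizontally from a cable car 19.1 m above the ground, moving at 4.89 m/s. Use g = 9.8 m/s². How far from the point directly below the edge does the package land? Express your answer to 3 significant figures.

9.65 m

Initial vertical velocity is zero, so the fall time comes from h = ½ g t²: t = √(2 × 19.1 / 9.8) = 1.974 s.
Horizontal motion is uniform at 4.89 m/s, so x = 4.89 × 1.974 = 9.65 m.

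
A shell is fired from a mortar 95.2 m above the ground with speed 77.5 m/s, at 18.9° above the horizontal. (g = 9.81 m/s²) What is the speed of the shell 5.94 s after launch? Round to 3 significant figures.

80.5 m/s

v_x = 77.5 cos 18.9° = 73.32 m/s (constant).
v_y(t) = 77.5 sin 18.9° − g t = 25.10 − 9.81 × 5.94 = -33.17 m/s.
Speed = √(v_x² + v_y²) = √(5376 + 1100) = 80.5 m/s.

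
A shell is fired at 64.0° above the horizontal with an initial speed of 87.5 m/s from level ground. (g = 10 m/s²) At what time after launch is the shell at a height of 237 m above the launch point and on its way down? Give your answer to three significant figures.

11.7 s

v_y0 = 87.5 sin 64.0° = 78.64 m/s.
Set y = v_y0 t − ½ g t² = 237: 5.000 t² − 78.64 t + 237 = 0.
t = [78.64 ± √(6184 − 4740)] / 10 = (78.64 ± 38.00) / 10, giving t = 4.06 s or t = 11.7 s.
On the way down corresponds to the larger root: t = 11.7 s.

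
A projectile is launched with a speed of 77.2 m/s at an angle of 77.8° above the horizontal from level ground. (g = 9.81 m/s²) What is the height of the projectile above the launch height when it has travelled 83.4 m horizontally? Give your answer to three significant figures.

v_x = 77.2 cos 77.8° = 16.31 m/s, v_y0 = 77.2 sin 77.8° = 75.46 m/s.
Time to reach x = 83.4 m: t = x / v_x = 83.4 / 16.31 = 5.113 s.
y = v_y0 t − ½ g t² = 75.46×5.113 − 4.905×5.113² = 258 m.

258 m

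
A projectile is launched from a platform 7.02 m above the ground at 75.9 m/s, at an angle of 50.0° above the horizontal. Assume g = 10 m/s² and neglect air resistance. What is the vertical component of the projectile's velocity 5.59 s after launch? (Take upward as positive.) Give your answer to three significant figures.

2.24 m/s

Initial vertical component: v_y0 = 75.9 sin 50.0° = 58.14 m/s.
v_y(t) = v_y0 − g t = 58.14 − 10 × 5.59 = 2.24 m/s.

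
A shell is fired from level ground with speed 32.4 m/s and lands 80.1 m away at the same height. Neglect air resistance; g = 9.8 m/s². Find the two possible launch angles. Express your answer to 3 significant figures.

24.2° and 65.8°

Level-ground range: R = v₀² sin(2θ)/g ⇒ sin 2θ = R g / v₀² = 80.1×9.8/32.4² = 0.7478.
2θ = arcsin(0.7478) = 48.40° or 180° − 48.40° = 131.60°.
So θ = 24.2° or θ = 65.8°.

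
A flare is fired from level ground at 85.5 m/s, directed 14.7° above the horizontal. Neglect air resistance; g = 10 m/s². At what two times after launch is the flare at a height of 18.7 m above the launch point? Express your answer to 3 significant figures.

v_y0 = 85.5 sin 14.7° = 21.70 m/s.
Set y = v_y0 t − ½ g t² = 18.7: 5.000 t² − 21.70 t + 18.7 = 0.
t = [21.70 ± √(470.9 − 374.0)] / 10 = (21.70 ± 9.844) / 10, giving t = 1.19 s or t = 3.15 s.
So the flare is at 18.7 m at t = 1.19 s (rising) and t = 3.15 s (falling).

1.19 s and 3.15 s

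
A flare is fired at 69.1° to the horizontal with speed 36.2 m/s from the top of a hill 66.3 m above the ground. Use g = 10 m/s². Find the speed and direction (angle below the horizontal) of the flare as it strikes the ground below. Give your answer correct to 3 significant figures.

51.3 m/s at 75.4° below the horizontal

v_x = 36.2 cos 69.1° = 12.91 m/s (constant).
|v_y| at impact = √((33.82)² + 2×10×66.3) = 49.70 m/s.
Speed = √(12.91² + 49.70²) = 51.3 m/s; angle = arctan(49.70/12.91) = 75.4° below horizontal.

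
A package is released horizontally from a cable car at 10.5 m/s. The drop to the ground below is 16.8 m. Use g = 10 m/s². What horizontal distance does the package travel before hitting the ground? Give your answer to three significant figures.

Initial vertical velocity is zero, so the fall time comes from h = ½ g t²: t = √(2 × 16.8 / 10) = 1.833 s.
Horizontal motion is uniform at 10.5 m/s, so x = 10.5 × 1.833 = 19.2 m.

19.2 m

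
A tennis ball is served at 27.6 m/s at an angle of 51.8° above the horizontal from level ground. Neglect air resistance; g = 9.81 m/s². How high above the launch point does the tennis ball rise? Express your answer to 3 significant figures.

Vertical component of launch velocity: v_y = 27.6 sin 51.8° = 21.69 m/s.
At the highest point the vertical velocity is zero, so v_y² = 2 g h_max.
h_max = (21.69)² / (2 × 9.81) = 470.5 / 19.62 = 24.0 m.

24.0 m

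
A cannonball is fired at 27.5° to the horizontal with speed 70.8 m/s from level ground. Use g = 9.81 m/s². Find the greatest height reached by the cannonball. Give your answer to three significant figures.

Vertical component of launch velocity: v_y = 70.8 sin 27.5° = 32.69 m/s.
At the highest point the vertical velocity is zero, so v_y² = 2 g h_max.
h_max = (32.69)² / (2 × 9.81) = 1069 / 19.62 = 54.5 m.

54.5 m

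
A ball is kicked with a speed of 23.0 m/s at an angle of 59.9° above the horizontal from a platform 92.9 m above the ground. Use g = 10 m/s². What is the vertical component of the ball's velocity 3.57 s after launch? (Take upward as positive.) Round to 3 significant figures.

Initial vertical component: v_y0 = 23.0 sin 59.9° = 19.90 m/s.
v_y(t) = v_y0 − g t = 19.90 − 10 × 3.57 = -15.8 m/s.

-15.8 m/s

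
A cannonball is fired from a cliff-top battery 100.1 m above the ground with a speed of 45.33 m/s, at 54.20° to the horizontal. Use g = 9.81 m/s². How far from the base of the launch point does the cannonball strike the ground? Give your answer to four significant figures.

255.0 m

Components: v_x = 45.33 cos 54.20° = 26.516 m/s, v_y = 45.33 sin 54.20° = 36.766 m/s.
Vertical: 0 = 100.1 + 36.766 t − ½(9.81) t² ⇒ 4.905 t² − 36.766 t − 100.1 = 0.
t = [36.766 + √(1351.7 + 1964.0)] / 9.810 = 9.6175 s.
Horizontal: R = v_x · t = 26.516 × 9.6175 = 255.0 m.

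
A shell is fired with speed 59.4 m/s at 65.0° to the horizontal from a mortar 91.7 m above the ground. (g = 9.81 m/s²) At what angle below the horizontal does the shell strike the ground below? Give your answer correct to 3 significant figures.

v_x = 59.4 cos 65.0° = 25.10 m/s.
At impact |v_y| = √(v_y0² + 2 g h) = √(53.83² + 2×9.81×91.7) = 68.53 m/s.
Angle below horizontal = arctan(|v_y| / v_x) = arctan(68.53 / 25.10) = 69.9°.

69.9°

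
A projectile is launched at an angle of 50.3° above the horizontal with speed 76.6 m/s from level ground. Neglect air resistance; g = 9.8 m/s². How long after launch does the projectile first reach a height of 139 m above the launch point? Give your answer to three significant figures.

v_y0 = 76.6 sin 50.3° = 58.94 m/s.
Set y = v_y0 t − ½ g t² = 139: 4.900 t² − 58.94 t + 139 = 0.
t = [58.94 ± √(3474 − 2724)] / 9.8 = (58.94 ± 27.39) / 9.8, giving t = 3.22 s or t = 8.81 s.
The projectile is on the way up at the first time, so t = 3.22 s.

3.22 s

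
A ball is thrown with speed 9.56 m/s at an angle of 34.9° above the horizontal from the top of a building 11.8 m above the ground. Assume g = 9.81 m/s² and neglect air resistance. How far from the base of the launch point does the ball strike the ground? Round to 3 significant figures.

Components: v_x = 9.56 cos 34.9° = 7.841 m/s, v_y = 9.56 sin 34.9° = 5.470 m/s.
Vertical: 0 = 11.8 + 5.470 t − ½(9.81) t² ⇒ 4.905 t² − 5.470 t − 11.8 = 0.
t = [5.470 + √(29.92 + 231.5)] / 9.810 = 2.206 s.
Horizontal: R = v_x · t = 7.841 × 2.206 = 17.3 m.

17.3 m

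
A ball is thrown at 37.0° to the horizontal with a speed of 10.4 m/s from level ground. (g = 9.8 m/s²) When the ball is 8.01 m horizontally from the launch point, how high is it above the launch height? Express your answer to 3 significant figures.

1.48 m

v_x = 10.4 cos 37.0° = 8.306 m/s, v_y0 = 10.4 sin 37.0° = 6.259 m/s.
Time to reach x = 8.01 m: t = x / v_x = 8.01 / 8.306 = 0.9644 s.
y = v_y0 t − ½ g t² = 6.259×0.9644 − 4.900×0.9644² = 1.48 m.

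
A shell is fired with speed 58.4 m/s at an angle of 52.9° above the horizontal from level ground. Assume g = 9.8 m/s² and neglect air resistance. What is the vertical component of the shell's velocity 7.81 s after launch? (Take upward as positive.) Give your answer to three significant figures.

Initial vertical component: v_y0 = 58.4 sin 52.9° = 46.58 m/s.
v_y(t) = v_y0 − g t = 46.58 − 9.8 × 7.81 = -30.0 m/s.

-30.0 m/s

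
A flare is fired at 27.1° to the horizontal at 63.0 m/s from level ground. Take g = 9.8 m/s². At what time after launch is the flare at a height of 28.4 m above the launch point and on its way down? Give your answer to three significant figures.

4.60 s

v_y0 = 63.0 sin 27.1° = 28.70 m/s.
Set y = v_y0 t − ½ g t² = 28.4: 4.900 t² − 28.70 t + 28.4 = 0.
t = [28.70 ± √(823.7 − 556.6)] / 9.8 = (28.70 ± 16.34) / 9.8, giving t = 1.26 s or t = 4.60 s.
On the way down corresponds to the larger root: t = 4.60 s.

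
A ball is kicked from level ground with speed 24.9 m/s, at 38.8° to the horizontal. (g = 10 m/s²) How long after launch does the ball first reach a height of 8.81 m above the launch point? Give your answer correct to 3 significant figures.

v_y0 = 24.9 sin 38.8° = 15.60 m/s.
Set y = v_y0 t − ½ g t² = 8.81: 5.000 t² − 15.60 t + 8.81 = 0.
t = [15.60 ± √(243.4 − 176.2)] / 10 = (15.60 ± 8.198) / 10, giving t = 0.740 s or t = 2.38 s.
The ball is on the way up at the first time, so t = 0.740 s.

0.740 s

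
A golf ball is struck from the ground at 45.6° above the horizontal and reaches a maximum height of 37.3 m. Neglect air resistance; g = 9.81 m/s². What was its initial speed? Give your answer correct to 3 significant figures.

37.9 m/s

At maximum height v_y = 0, so (v₀ sin θ)² = 2 g H.
v₀ sin 45.6° = √(2 × 9.81 × 37.3) = 27.05 m/s.
v₀ = 27.05 / sin 45.6° = 27.05 / 0.7145 = 37.9 m/s.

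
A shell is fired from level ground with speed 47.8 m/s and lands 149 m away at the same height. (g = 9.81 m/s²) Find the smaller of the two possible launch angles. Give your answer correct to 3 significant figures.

19.9°

Level-ground range: R = v₀² sin(2θ)/g ⇒ sin 2θ = R g / v₀² = 149×9.81/47.8² = 0.6397.
2θ = arcsin(0.6397) = 39.77° or 180° − 39.77° = 140.23°.
So θ = 19.9° or θ = 70.1°.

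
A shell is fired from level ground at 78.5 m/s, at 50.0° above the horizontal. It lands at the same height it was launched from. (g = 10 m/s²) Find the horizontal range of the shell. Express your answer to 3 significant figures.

For level ground, R = v₀² sin(2θ) / g.
sin(2 × 50.0°) = sin 100.0° = 0.9848.
R = (78.5)² × 0.9848 / 10 = 607 m.

607 m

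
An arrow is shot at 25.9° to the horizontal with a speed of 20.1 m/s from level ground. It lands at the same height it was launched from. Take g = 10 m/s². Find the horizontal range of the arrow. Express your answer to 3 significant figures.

31.7 m

Components: v_x = 20.1 cos 25.9° = 18.08 m/s, v_y = 20.1 sin 25.9° = 8.780 m/s.
Time of flight (same landing height): t = 2 v_y / g = 2 × 8.780 / 10 = 1.756 s.
Range: R = v_x · t = 18.08 × 1.756 = 31.7 m.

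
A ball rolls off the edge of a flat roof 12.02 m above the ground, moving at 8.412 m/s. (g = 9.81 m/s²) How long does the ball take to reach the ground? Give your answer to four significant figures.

1.565 s

The horizontal speed doesn't affect the fall. With v_y0 = 0, h = ½ g t².
t = √(2 × 12.02 / 9.81) = √2.4506 = 1.565 s.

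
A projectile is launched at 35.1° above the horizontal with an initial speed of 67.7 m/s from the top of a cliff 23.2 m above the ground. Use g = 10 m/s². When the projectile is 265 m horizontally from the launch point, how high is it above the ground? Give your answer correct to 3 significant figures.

95.0 m

v_x = 67.7 cos 35.1° = 55.39 m/s, v_y0 = 67.7 sin 35.1° = 38.93 m/s.
Time to reach x = 265 m: t = x / v_x = 265 / 55.39 = 4.784 s.
y = 23.2 + v_y0 t − ½ g t² = 23.2 + 38.93×4.784 − 5.000×4.784² = 95.0 m.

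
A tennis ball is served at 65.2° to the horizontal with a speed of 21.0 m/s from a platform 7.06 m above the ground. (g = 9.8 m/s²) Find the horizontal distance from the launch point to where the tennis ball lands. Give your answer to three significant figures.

Components: v_x = 21.0 cos 65.2° = 8.808 m/s, v_y = 21.0 sin 65.2° = 19.06 m/s.
Vertical: 0 = 7.06 + 19.06 t − ½(9.8) t² ⇒ 4.900 t² − 19.06 t − 7.06 = 0.
t = [19.06 + √(363.3 + 138.4)] / 9.800 = 4.230 s.
Horizontal: R = v_x · t = 8.808 × 4.230 = 37.3 m.

37.3 m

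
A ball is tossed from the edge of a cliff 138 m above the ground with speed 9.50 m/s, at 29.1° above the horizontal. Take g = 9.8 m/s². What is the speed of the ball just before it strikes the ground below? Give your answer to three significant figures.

52.9 m/s

v_x = 9.50 cos 29.1° = 8.301 m/s is unchanged throughout.
For the vertical component, v_y² = v_y0² + 2 g h = (4.620)² + 2×9.8×138 = 2726, so |v_y| = 52.21 m/s.
Impact speed = √(v_x² + v_y²) = √(68.91 + 2726) = 52.9 m/s.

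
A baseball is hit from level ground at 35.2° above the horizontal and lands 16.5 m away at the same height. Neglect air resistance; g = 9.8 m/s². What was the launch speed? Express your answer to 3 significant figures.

On level ground, R = v₀² sin(2θ) / g, so v₀ = √(R g / sin 2θ).
sin(2 × 35.2°) = 0.9421.
v₀ = √(16.5 × 9.8 / 0.9421) = √171.6 = 13.1 m/s.

13.1 m/s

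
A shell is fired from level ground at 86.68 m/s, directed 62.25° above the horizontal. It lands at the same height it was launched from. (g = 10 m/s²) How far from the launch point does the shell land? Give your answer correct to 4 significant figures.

For level ground, R = v₀² sin(2θ) / g.
sin(2 × 62.25°) = sin 124.50° = 0.8241.
R = (86.68)² × 0.8241 / 10 = 619.2 m.

619.2 m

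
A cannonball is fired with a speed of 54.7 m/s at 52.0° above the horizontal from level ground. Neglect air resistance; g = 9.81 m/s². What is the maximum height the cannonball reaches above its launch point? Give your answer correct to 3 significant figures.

Vertical component of launch velocity: v_y = 54.7 sin 52.0° = 43.10 m/s.
At the highest point the vertical velocity is zero, so v_y² = 2 g h_max.
h_max = (43.10)² / (2 × 9.81) = 1858 / 19.62 = 94.7 m.

94.7 m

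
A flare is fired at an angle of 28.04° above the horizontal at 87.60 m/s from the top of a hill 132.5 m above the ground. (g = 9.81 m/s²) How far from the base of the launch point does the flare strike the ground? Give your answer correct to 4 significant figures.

841.1 m

Components: v_x = 87.60 cos 28.04° = 77.317 m/s, v_y = 87.60 sin 28.04° = 41.180 m/s.
Vertical: 0 = 132.5 + 41.180 t − ½(9.81) t² ⇒ 4.905 t² − 41.180 t − 132.5 = 0.
t = [41.180 + √(1695.8 + 2599.7)] / 9.810 = 10.879 s.
Horizontal: R = v_x · t = 77.317 × 10.879 = 841.1 m.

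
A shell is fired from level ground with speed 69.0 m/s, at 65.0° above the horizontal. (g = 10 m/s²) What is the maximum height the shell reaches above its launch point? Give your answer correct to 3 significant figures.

196 m

Vertical component of launch velocity: v_y = 69.0 sin 65.0° = 62.54 m/s.
At the highest point the vertical velocity is zero, so v_y² = 2 g h_max.
h_max = (62.54)² / (2 × 10) = 3911 / 20.00 = 196 m.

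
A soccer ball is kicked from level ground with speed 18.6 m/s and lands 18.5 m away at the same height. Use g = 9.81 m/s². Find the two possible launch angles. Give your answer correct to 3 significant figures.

15.8° and 74.2°

Level-ground range: R = v₀² sin(2θ)/g ⇒ sin 2θ = R g / v₀² = 18.5×9.81/18.6² = 0.5246.
2θ = arcsin(0.5246) = 31.64° or 180° − 31.64° = 148.36°.
So θ = 15.8° or θ = 74.2°.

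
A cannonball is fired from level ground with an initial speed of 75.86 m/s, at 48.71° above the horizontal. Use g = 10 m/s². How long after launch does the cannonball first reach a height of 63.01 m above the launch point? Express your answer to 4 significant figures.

v_y0 = 75.86 sin 48.71° = 57.000 m/s.
Set y = v_y0 t − ½ g t² = 63.01: 5.000 t² − 57.000 t + 63.01 = 0.
t = [57.000 ± √(3249.0 − 1260.2)] / 10 = (57.000 ± 44.596) / 10, giving t = 1.240 s or t = 10.16 s.
The cannonball is on the way up at the first time, so t = 1.240 s.

1.240 s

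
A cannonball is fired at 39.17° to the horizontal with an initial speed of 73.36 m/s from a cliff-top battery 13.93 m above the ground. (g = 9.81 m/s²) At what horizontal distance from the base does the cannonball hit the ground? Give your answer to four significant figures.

Components: v_x = 73.36 cos 39.17° = 56.874 m/s, v_y = 73.36 sin 39.17° = 46.336 m/s.
Vertical: 0 = 13.93 + 46.336 t − ½(9.81) t² ⇒ 4.905 t² − 46.336 t − 13.93 = 0.
t = [46.336 + √(2147.0 + 273.31)] / 9.810 = 9.7383 s.
Horizontal: R = v_x · t = 56.874 × 9.7383 = 553.9 m.

553.9 m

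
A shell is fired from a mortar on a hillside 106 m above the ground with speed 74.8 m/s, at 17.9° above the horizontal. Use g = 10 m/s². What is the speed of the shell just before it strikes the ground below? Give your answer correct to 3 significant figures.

87.8 m/s

v_x = 74.8 cos 17.9° = 71.18 m/s is unchanged throughout.
For the vertical component, v_y² = v_y0² + 2 g h = (22.99)² + 2×10×106 = 2649, so |v_y| = 51.47 m/s.
Impact speed = √(v_x² + v_y²) = √(5067 + 2649) = 87.8 m/s.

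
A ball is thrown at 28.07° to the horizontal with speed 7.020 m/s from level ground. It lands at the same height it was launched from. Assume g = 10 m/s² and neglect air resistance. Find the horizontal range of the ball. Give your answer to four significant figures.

4.092 m

Components: v_x = 7.020 cos 28.07° = 6.1943 m/s, v_y = 7.020 sin 28.07° = 3.3033 m/s.
Time of flight (same landing height): t = 2 v_y / g = 2 × 3.3033 / 10 = 0.66066 s.
Range: R = v_x · t = 6.1943 × 0.66066 = 4.092 m.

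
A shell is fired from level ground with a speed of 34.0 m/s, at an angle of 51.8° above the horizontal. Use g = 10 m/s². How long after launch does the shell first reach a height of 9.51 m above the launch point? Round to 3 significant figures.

0.383 s

v_y0 = 34.0 sin 51.8° = 26.72 m/s.
Set y = v_y0 t − ½ g t² = 9.51: 5.000 t² − 26.72 t + 9.51 = 0.
t = [26.72 ± √(714.0 − 190.2)] / 10 = (26.72 ± 22.89) / 10, giving t = 0.383 s or t = 4.96 s.
The shell is on the way up at the first time, so t = 0.383 s.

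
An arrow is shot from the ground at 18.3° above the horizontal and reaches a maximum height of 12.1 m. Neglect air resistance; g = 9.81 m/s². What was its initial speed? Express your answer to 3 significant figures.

At maximum height v_y = 0, so (v₀ sin θ)² = 2 g H.
v₀ sin 18.3° = √(2 × 9.81 × 12.1) = 15.41 m/s.
v₀ = 15.41 / sin 18.3° = 15.41 / 0.3140 = 49.1 m/s.

49.1 m/s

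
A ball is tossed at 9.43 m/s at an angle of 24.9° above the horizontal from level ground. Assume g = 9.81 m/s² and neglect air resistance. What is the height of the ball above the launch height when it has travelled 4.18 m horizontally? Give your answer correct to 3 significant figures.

0.769 m

v_x = 9.43 cos 24.9° = 8.553 m/s, v_y0 = 9.43 sin 24.9° = 3.970 m/s.
Time to reach x = 4.18 m: t = x / v_x = 4.18 / 8.553 = 0.4887 s.
y = v_y0 t − ½ g t² = 3.970×0.4887 − 4.905×0.4887² = 0.769 m.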